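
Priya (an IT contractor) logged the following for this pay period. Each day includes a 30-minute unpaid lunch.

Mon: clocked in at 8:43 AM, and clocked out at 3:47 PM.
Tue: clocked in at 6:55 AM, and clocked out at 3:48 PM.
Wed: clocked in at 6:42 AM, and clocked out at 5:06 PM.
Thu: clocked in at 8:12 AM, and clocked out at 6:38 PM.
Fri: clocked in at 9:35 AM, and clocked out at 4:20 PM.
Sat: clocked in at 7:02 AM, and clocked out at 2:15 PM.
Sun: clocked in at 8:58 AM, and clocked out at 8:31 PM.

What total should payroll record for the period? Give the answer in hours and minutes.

Mon: 8:43 AM–3:47 PM = 7 h 4 min; less 30 min break → 6 h 34 min
Tue: 6:55 AM–3:48 PM = 8 h 53 min; less 30 min break → 8 h 23 min
Wed: 6:42 AM–5:06 PM = 10 h 24 min; less 30 min break → 9 h 54 min
Thu: 8:12 AM–6:38 PM = 10 h 26 min; less 30 min break → 9 h 56 min
Fri: 9:35 AM–4:20 PM = 6 h 45 min; less 30 min break → 6 h 15 min
Sat: 7:02 AM–2:15 PM = 7 h 13 min; less 30 min break → 6 h 43 min
Sun: 8:58 AM–8:31 PM = 11 h 33 min; less 30 min break → 11 h 3 min
Total: 6 h 34 min + 8 h 23 min + 9 h 54 min + 9 h 56 min + 6 h 15 min + 6 h 43 min + 11 h 3 min = 58 h 48 min.

58 h 48 min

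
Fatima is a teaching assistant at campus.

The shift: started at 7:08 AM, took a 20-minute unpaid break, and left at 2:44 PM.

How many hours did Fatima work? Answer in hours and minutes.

7 h 16 min

The shift: 7:08 AM–2:44 PM = 7 h 36 min; less 20 min break → 7 h 16 min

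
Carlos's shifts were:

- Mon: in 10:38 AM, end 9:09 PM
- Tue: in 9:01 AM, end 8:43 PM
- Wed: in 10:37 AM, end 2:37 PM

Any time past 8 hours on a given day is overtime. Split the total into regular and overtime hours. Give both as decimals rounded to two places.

Regular 20.00 hours, overtime 6.22 hours

Mon: 10:38 AM–9:09 PM = 10 h 31 min
Tue: 9:01 AM–8:43 PM = 11 h 42 min
Wed: 10:37 AM–2:37 PM = 4 h 0 min
Mon reg 8 h 0 min / OT 2 h 31 min; Tue reg 8 h 0 min / OT 3 h 42 min; Wed reg 4 h 0 min / OT 0 h 0 min.
Totals: regular 20 h 0 min, overtime 6 h 13 min.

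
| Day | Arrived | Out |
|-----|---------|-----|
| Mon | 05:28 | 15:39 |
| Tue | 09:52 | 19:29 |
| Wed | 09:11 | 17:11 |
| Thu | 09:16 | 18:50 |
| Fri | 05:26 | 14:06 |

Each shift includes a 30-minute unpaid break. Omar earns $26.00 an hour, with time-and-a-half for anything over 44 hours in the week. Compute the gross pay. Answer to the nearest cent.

$1131.87

Mon: 05:28–15:39 = 10 h 11 min; less 30 min break → 9 h 41 min
Tue: 09:52–19:29 = 9 h 37 min; less 30 min break → 9 h 7 min
Wed: 09:11–17:11 = 8 h 0 min; less 30 min break → 7 h 30 min
Thu: 09:16–18:50 = 9 h 34 min; less 30 min break → 9 h 4 min
Fri: 05:26–14:06 = 8 h 40 min; less 30 min break → 8 h 10 min
Total worked: 43 h 32 min = 2612 min.
Regular 43 h 32 min = 2612 min at $26.00/h; overtime 0 h 0 min = 0 min at $39.00/h.
Pay = (2612 × $26.00 + 0 × $39.00) ÷ 60 = $1131.87.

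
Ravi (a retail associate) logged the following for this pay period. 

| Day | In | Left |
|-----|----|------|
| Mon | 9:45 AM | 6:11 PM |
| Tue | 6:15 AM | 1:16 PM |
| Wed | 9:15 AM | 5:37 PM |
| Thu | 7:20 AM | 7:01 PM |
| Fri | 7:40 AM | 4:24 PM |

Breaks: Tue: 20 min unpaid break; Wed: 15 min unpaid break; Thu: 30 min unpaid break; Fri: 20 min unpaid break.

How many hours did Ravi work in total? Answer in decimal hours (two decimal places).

42.82 hours

Mon: 9:45 AM–6:11 PM = 8 h 26 min
Tue: 6:15 AM–1:16 PM = 7 h 1 min; less 20 min break → 6 h 41 min
Wed: 9:15 AM–5:37 PM = 8 h 22 min; less 15 min break → 8 h 7 min
Thu: 7:20 AM–7:01 PM = 11 h 41 min; less 30 min break → 11 h 11 min
Fri: 7:40 AM–4:24 PM = 8 h 44 min; less 20 min break → 8 h 24 min
Total: 8 h 26 min + 6 h 41 min + 8 h 7 min + 11 h 11 min + 8 h 24 min = 42 h 49 min.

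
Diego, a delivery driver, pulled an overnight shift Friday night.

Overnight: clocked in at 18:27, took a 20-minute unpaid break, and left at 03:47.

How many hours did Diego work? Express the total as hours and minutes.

9 h 0 min

Overnight: 18:27 → midnight = 5 h 33 min; midnight → 03:47 = 3 h 47 min; span 9 h 20 min; less 20 min break → 9 h 0 min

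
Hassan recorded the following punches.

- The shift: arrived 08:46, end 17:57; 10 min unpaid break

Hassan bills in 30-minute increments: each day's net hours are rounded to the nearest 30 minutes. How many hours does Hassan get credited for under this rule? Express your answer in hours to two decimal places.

9.00 hours

The shift: 08:46–17:57 = 9 h 11 min − 10 min = 9 h 1 min → rounds to 9 h 0 min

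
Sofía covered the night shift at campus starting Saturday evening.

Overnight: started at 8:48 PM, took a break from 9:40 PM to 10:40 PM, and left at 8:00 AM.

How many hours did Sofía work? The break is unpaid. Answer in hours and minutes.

Overnight: 8:48 PM → midnight = 3 h 12 min; midnight → 8:00 AM = 8 h 0 min; span 11 h 12 min; less 60 min break → 10 h 12 min

10 h 12 min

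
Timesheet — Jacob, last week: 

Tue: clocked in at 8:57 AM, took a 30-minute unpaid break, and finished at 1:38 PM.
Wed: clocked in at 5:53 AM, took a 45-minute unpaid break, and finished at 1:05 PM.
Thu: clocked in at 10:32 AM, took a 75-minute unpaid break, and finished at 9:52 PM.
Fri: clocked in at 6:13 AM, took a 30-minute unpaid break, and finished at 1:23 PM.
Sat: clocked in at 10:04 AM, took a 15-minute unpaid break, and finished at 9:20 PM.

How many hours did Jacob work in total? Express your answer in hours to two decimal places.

Tue: 8:57 AM–1:38 PM = 4 h 41 min; less 30 min break → 4 h 11 min
Wed: 5:53 AM–1:05 PM = 7 h 12 min; less 45 min break → 6 h 27 min
Thu: 10:32 AM–9:52 PM = 11 h 20 min; less 75 min break → 10 h 5 min
Fri: 6:13 AM–1:23 PM = 7 h 10 min; less 30 min break → 6 h 40 min
Sat: 10:04 AM–9:20 PM = 11 h 16 min; less 15 min break → 11 h 1 min
Total: 4 h 11 min + 6 h 27 min + 10 h 5 min + 6 h 40 min + 11 h 1 min = 38 h 24 min.

38.40 hours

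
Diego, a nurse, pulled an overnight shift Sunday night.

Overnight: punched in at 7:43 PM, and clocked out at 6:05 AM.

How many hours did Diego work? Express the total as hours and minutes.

10 h 22 min

Overnight: 7:43 PM → midnight = 4 h 17 min; midnight → 6:05 AM = 6 h 5 min; span 10 h 22 min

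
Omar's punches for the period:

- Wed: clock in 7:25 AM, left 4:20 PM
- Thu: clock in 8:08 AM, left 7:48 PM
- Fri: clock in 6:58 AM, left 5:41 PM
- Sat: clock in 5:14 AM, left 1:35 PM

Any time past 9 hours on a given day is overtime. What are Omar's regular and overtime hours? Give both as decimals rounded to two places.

Wed: 7:25 AM–4:20 PM = 8 h 55 min
Thu: 8:08 AM–7:48 PM = 11 h 40 min
Fri: 6:58 AM–5:41 PM = 10 h 43 min
Sat: 5:14 AM–1:35 PM = 8 h 21 min
Wed reg 8 h 55 min / OT 0 h 0 min; Thu reg 9 h 0 min / OT 2 h 40 min; Fri reg 9 h 0 min / OT 1 h 43 min; Sat reg 8 h 21 min / OT 0 h 0 min.
Totals: regular 35 h 16 min, overtime 4 h 23 min.

Regular 35.27 hours, overtime 4.38 hours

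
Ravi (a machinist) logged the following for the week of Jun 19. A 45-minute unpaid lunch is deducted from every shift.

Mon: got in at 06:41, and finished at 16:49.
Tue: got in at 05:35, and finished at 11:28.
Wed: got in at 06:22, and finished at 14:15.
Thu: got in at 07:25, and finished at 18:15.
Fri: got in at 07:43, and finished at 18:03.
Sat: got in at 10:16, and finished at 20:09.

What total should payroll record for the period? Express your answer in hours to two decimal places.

50.45 hours

Mon: 06:41–16:49 = 10 h 8 min; less 45 min break → 9 h 23 min
Tue: 05:35–11:28 = 5 h 53 min; less 45 min break → 5 h 8 min
Wed: 06:22–14:15 = 7 h 53 min; less 45 min break → 7 h 8 min
Thu: 07:25–18:15 = 10 h 50 min; less 45 min break → 10 h 5 min
Fri: 07:43–18:03 = 10 h 20 min; less 45 min break → 9 h 35 min
Sat: 10:16–20:09 = 9 h 53 min; less 45 min break → 9 h 8 min
Total: 9 h 23 min + 5 h 8 min + 7 h 8 min + 10 h 5 min + 9 h 35 min + 9 h 8 min = 50 h 27 min.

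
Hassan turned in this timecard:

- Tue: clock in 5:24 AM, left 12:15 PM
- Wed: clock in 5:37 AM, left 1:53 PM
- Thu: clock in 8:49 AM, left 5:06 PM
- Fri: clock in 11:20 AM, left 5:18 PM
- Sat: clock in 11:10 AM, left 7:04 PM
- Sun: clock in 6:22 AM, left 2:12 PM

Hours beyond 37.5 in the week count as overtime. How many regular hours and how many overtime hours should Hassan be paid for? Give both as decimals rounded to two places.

Regular 37.50 hours, overtime 7.60 hours

Tue: 5:24 AM–12:15 PM = 6 h 51 min
Wed: 5:37 AM–1:53 PM = 8 h 16 min
Thu: 8:49 AM–5:06 PM = 8 h 17 min
Fri: 11:20 AM–5:18 PM = 5 h 58 min
Sat: 11:10 AM–7:04 PM = 7 h 54 min
Sun: 6:22 AM–2:12 PM = 7 h 50 min
Total worked: 45 h 6 min = 45.10 h.
Threshold 37.5 h → overtime 7 h 36 min, regular 37 h 30 min.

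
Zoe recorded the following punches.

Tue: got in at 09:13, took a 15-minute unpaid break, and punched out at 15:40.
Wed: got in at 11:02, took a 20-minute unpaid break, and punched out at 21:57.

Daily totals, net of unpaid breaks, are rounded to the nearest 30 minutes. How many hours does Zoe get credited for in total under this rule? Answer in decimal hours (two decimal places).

Tue: 09:13–15:40 = 6 h 27 min − 15 min = 6 h 12 min → rounds to 6 h 0 min
Wed: 11:02–21:57 = 10 h 55 min − 20 min = 10 h 35 min → rounds to 10 h 30 min
Total credited: 16 h 30 min.

16.50 hours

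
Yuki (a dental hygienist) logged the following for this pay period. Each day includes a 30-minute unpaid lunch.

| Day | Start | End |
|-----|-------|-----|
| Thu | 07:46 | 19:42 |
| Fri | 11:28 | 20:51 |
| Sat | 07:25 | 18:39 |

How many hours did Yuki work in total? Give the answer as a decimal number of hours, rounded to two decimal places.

Thu: 07:46–19:42 = 11 h 56 min; less 30 min break → 11 h 26 min
Fri: 11:28–20:51 = 9 h 23 min; less 30 min break → 8 h 53 min
Sat: 07:25–18:39 = 11 h 14 min; less 30 min break → 10 h 44 min
Total: 11 h 26 min + 8 h 53 min + 10 h 44 min = 31 h 3 min.

31.05 hours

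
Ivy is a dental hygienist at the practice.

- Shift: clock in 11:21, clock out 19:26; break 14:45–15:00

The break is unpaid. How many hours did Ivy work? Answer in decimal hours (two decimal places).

Shift: 11:21–19:26 = 8 h 5 min; less 15 min break → 7 h 50 min

7.83 hours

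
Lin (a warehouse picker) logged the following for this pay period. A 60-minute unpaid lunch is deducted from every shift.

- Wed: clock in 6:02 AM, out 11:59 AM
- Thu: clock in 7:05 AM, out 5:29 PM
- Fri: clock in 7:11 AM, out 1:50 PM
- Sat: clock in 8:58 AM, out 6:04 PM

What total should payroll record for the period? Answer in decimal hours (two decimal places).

Wed: 6:02 AM–11:59 AM = 5 h 57 min; less 60 min break → 4 h 57 min
Thu: 7:05 AM–5:29 PM = 10 h 24 min; less 60 min break → 9 h 24 min
Fri: 7:11 AM–1:50 PM = 6 h 39 min; less 60 min break → 5 h 39 min
Sat: 8:58 AM–6:04 PM = 9 h 6 min; less 60 min break → 8 h 6 min
Total: 4 h 57 min + 9 h 24 min + 5 h 39 min + 8 h 6 min = 28 h 6 min.

28.10 hours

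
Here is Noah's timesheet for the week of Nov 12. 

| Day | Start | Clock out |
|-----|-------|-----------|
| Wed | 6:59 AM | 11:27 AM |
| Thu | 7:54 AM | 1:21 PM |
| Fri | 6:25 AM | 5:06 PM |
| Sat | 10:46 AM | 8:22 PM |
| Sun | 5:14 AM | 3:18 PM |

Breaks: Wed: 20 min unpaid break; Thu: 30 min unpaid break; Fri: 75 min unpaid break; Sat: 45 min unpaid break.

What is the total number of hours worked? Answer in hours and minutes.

37 h 26 min

Wed: 6:59 AM–11:27 AM = 4 h 28 min; less 20 min break → 4 h 8 min
Thu: 7:54 AM–1:21 PM = 5 h 27 min; less 30 min break → 4 h 57 min
Fri: 6:25 AM–5:06 PM = 10 h 41 min; less 75 min break → 9 h 26 min
Sat: 10:46 AM–8:22 PM = 9 h 36 min; less 45 min break → 8 h 51 min
Sun: 5:14 AM–3:18 PM = 10 h 4 min
Total: 4 h 8 min + 4 h 57 min + 9 h 26 min + 8 h 51 min + 10 h 4 min = 37 h 26 min.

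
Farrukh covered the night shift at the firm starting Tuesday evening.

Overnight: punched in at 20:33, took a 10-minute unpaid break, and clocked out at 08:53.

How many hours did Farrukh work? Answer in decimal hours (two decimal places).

12.17 hours

Overnight: 20:33 → midnight = 3 h 27 min; midnight → 08:53 = 8 h 53 min; span 12 h 20 min; less 10 min break → 12 h 10 min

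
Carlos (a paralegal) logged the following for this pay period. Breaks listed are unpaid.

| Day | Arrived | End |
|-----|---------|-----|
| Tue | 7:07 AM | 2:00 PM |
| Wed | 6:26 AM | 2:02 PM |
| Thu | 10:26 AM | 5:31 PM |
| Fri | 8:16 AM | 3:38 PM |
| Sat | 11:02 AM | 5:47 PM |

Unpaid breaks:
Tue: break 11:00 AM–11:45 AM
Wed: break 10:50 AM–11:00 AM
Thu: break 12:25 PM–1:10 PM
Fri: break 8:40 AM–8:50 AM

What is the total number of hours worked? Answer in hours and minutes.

Tue: 7:07 AM–2:00 PM = 6 h 53 min; less 45 min break → 6 h 8 min
Wed: 6:26 AM–2:02 PM = 7 h 36 min; less 10 min break → 7 h 26 min
Thu: 10:26 AM–5:31 PM = 7 h 5 min; less 45 min break → 6 h 20 min
Fri: 8:16 AM–3:38 PM = 7 h 22 min; less 10 min break → 7 h 12 min
Sat: 11:02 AM–5:47 PM = 6 h 45 min
Total: 6 h 8 min + 7 h 26 min + 6 h 20 min + 7 h 12 min + 6 h 45 min = 33 h 51 min.

33 h 51 min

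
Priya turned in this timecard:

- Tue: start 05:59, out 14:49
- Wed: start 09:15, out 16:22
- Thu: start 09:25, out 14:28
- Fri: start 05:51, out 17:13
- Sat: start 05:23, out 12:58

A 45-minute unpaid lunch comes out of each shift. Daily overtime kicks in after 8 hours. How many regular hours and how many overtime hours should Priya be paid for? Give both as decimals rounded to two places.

Tue: 05:59–14:49 = 8 h 50 min; less 45 min break → 8 h 5 min
Wed: 09:15–16:22 = 7 h 7 min; less 45 min break → 6 h 22 min
Thu: 09:25–14:28 = 5 h 3 min; less 45 min break → 4 h 18 min
Fri: 05:51–17:13 = 11 h 22 min; less 45 min break → 10 h 37 min
Sat: 05:23–12:58 = 7 h 35 min; less 45 min break → 6 h 50 min
Tue reg 8 h 0 min / OT 0 h 5 min; Wed reg 6 h 22 min / OT 0 h 0 min; Thu reg 4 h 18 min / OT 0 h 0 min; Fri reg 8 h 0 min / OT 2 h 37 min; Sat reg 6 h 50 min / OT 0 h 0 min.
Totals: regular 33 h 30 min, overtime 2 h 42 min.

Regular 33.50 hours, overtime 2.70 hours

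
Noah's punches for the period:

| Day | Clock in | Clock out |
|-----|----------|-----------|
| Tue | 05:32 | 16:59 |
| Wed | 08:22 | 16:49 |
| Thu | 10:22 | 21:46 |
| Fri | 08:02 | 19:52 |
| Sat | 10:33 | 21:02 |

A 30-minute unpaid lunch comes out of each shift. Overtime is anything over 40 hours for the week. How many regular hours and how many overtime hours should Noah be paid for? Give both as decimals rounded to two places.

Regular 40.00 hours, overtime 11.12 hours

Tue: 05:32–16:59 = 11 h 27 min; less 30 min break → 10 h 57 min
Wed: 08:22–16:49 = 8 h 27 min; less 30 min break → 7 h 57 min
Thu: 10:22–21:46 = 11 h 24 min; less 30 min break → 10 h 54 min
Fri: 08:02–19:52 = 11 h 50 min; less 30 min break → 11 h 20 min
Sat: 10:33–21:02 = 10 h 29 min; less 30 min break → 9 h 59 min
Total worked: 51 h 7 min = 51.12 h.
Threshold 40 h → overtime 11 h 7 min, regular 40 h 0 min.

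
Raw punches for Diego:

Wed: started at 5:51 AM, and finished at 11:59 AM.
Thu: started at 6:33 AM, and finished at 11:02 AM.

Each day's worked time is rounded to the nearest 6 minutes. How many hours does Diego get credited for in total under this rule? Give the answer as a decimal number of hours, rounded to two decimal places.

10.60 hours

Wed: 5:51 AM–11:59 AM = 6 h 8 min → rounds to 6 h 6 min
Thu: 6:33 AM–11:02 AM = 4 h 29 min → rounds to 4 h 30 min
Total credited: 10 h 36 min.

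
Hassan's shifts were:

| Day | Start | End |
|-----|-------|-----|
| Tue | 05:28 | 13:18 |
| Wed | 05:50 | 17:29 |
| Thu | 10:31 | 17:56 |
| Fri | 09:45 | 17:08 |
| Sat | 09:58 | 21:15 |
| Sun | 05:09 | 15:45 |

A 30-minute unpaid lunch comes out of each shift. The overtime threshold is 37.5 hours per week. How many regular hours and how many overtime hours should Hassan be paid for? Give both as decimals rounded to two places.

Regular 37.50 hours, overtime 15.67 hours

Tue: 05:28–13:18 = 7 h 50 min; less 30 min break → 7 h 20 min
Wed: 05:50–17:29 = 11 h 39 min; less 30 min break → 11 h 9 min
Thu: 10:31–17:56 = 7 h 25 min; less 30 min break → 6 h 55 min
Fri: 09:45–17:08 = 7 h 23 min; less 30 min break → 6 h 53 min
Sat: 09:58–21:15 = 11 h 17 min; less 30 min break → 10 h 47 min
Sun: 05:09–15:45 = 10 h 36 min; less 30 min break → 10 h 6 min
Total worked: 53 h 10 min = 53.17 h.
Threshold 37.5 h → overtime 15 h 40 min, regular 37 h 30 min.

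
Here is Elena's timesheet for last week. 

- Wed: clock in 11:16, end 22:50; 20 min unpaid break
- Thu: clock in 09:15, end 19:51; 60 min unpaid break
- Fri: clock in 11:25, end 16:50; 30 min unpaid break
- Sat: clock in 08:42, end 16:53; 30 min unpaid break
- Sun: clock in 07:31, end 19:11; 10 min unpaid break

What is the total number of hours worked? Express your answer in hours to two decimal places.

Wed: 11:16–22:50 = 11 h 34 min; less 20 min break → 11 h 14 min
Thu: 09:15–19:51 = 10 h 36 min; less 60 min break → 9 h 36 min
Fri: 11:25–16:50 = 5 h 25 min; less 30 min break → 4 h 55 min
Sat: 08:42–16:53 = 8 h 11 min; less 30 min break → 7 h 41 min
Sun: 07:31–19:11 = 11 h 40 min; less 10 min break → 11 h 30 min
Total: 11 h 14 min + 9 h 36 min + 4 h 55 min + 7 h 41 min + 11 h 30 min = 44 h 56 min.

44.93 hours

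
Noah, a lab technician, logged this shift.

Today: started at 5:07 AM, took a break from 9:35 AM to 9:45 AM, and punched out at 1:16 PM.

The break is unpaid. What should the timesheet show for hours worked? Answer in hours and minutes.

7 h 59 min

Today: 5:07 AM–1:16 PM = 8 h 9 min; less 10 min break → 7 h 59 min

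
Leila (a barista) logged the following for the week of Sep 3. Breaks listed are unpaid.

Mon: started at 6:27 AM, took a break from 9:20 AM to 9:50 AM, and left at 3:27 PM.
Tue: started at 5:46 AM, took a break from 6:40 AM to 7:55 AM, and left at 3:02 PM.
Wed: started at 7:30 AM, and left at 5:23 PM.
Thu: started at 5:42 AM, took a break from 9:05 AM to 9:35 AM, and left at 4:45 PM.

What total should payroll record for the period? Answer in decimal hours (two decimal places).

Mon: 6:27 AM–3:27 PM = 9 h 0 min; less 30 min break → 8 h 30 min
Tue: 5:46 AM–3:02 PM = 9 h 16 min; less 75 min break → 8 h 1 min
Wed: 7:30 AM–5:23 PM = 9 h 53 min
Thu: 5:42 AM–4:45 PM = 11 h 3 min; less 30 min break → 10 h 33 min
Total: 8 h 30 min + 8 h 1 min + 9 h 53 min + 10 h 33 min = 36 h 57 min.

36.95 hours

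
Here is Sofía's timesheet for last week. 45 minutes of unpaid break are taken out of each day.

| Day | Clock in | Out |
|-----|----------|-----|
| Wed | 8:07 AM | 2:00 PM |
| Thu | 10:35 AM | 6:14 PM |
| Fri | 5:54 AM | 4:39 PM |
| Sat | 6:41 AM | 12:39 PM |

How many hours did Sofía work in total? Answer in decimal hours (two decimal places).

27.25 hours

Wed: 8:07 AM–2:00 PM = 5 h 53 min; less 45 min break → 5 h 8 min
Thu: 10:35 AM–6:14 PM = 7 h 39 min; less 45 min break → 6 h 54 min
Fri: 5:54 AM–4:39 PM = 10 h 45 min; less 45 min break → 10 h 0 min
Sat: 6:41 AM–12:39 PM = 5 h 58 min; less 45 min break → 5 h 13 min
Total: 5 h 8 min + 6 h 54 min + 10 h 0 min + 5 h 13 min = 27 h 15 min.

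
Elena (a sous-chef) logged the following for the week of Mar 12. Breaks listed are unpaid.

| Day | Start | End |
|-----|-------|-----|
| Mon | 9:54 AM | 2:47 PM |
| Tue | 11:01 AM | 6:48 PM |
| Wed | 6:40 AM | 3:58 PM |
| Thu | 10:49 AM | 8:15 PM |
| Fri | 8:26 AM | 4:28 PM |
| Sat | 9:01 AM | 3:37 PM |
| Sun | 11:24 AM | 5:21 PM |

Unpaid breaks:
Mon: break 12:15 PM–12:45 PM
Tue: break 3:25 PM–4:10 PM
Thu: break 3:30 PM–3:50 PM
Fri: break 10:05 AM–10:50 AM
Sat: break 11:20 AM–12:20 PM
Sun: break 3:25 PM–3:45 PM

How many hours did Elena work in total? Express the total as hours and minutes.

Mon: 9:54 AM–2:47 PM = 4 h 53 min; less 30 min break → 4 h 23 min
Tue: 11:01 AM–6:48 PM = 7 h 47 min; less 45 min break → 7 h 2 min
Wed: 6:40 AM–3:58 PM = 9 h 18 min
Thu: 10:49 AM–8:15 PM = 9 h 26 min; less 20 min break → 9 h 6 min
Fri: 8:26 AM–4:28 PM = 8 h 2 min; less 45 min break → 7 h 17 min
Sat: 9:01 AM–3:37 PM = 6 h 36 min; less 60 min break → 5 h 36 min
Sun: 11:24 AM–5:21 PM = 5 h 57 min; less 20 min break → 5 h 37 min
Total: 4 h 23 min + 7 h 2 min + 9 h 18 min + 9 h 6 min + 7 h 17 min + 5 h 36 min + 5 h 37 min = 48 h 19 min.

48 h 19 min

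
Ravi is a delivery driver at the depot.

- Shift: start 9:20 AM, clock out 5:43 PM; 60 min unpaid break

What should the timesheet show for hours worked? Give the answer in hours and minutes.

Shift: 9:20 AM–5:43 PM = 8 h 23 min; less 60 min break → 7 h 23 min

7 h 23 min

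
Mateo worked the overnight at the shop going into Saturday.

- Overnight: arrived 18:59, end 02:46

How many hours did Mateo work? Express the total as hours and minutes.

7 h 47 min

Overnight: 18:59 → midnight = 5 h 1 min; midnight → 02:46 = 2 h 46 min; span 7 h 47 min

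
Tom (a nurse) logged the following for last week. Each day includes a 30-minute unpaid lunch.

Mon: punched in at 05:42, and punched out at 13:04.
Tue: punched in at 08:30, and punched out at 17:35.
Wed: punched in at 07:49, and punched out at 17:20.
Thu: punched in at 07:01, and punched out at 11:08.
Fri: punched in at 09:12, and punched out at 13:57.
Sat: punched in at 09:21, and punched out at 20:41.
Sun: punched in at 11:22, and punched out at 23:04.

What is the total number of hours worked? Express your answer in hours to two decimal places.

Mon: 05:42–13:04 = 7 h 22 min; less 30 min break → 6 h 52 min
Tue: 08:30–17:35 = 9 h 5 min; less 30 min break → 8 h 35 min
Wed: 07:49–17:20 = 9 h 31 min; less 30 min break → 9 h 1 min
Thu: 07:01–11:08 = 4 h 7 min; less 30 min break → 3 h 37 min
Fri: 09:12–13:57 = 4 h 45 min; less 30 min break → 4 h 15 min
Sat: 09:21–20:41 = 11 h 20 min; less 30 min break → 10 h 50 min
Sun: 11:22–23:04 = 11 h 42 min; less 30 min break → 11 h 12 min
Total: 6 h 52 min + 8 h 35 min + 9 h 1 min + 3 h 37 min + 4 h 15 min + 10 h 50 min + 11 h 12 min = 54 h 22 min.

54.37 hours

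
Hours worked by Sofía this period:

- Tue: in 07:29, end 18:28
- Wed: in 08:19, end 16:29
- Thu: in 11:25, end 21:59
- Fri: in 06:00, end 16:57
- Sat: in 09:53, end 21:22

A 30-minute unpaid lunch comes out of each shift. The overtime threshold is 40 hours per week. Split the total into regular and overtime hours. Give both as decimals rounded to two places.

Tue: 07:29–18:28 = 10 h 59 min; less 30 min break → 10 h 29 min
Wed: 08:19–16:29 = 8 h 10 min; less 30 min break → 7 h 40 min
Thu: 11:25–21:59 = 10 h 34 min; less 30 min break → 10 h 4 min
Fri: 06:00–16:57 = 10 h 57 min; less 30 min break → 10 h 27 min
Sat: 09:53–21:22 = 11 h 29 min; less 30 min break → 10 h 59 min
Total worked: 49 h 39 min = 49.65 h.
Threshold 40 h → overtime 9 h 39 min, regular 40 h 0 min.

Regular 40.00 hours, overtime 9.65 hours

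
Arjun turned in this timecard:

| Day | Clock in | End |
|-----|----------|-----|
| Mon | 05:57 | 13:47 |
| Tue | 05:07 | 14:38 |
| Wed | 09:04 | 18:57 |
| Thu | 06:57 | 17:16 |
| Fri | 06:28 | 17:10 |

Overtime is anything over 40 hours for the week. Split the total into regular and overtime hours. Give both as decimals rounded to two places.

Regular 40.00 hours, overtime 8.25 hours

Mon: 05:57–13:47 = 7 h 50 min
Tue: 05:07–14:38 = 9 h 31 min
Wed: 09:04–18:57 = 9 h 53 min
Thu: 06:57–17:16 = 10 h 19 min
Fri: 06:28–17:10 = 10 h 42 min
Total worked: 48 h 15 min = 48.25 h.
Threshold 40 h → overtime 8 h 15 min, regular 40 h 0 min.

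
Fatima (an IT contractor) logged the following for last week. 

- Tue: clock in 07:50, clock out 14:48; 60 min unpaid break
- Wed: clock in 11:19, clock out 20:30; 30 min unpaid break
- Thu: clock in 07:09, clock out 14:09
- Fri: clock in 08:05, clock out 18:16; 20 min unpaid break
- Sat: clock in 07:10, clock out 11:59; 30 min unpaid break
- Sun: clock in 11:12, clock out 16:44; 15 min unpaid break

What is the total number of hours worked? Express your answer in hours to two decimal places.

41.10 hours

Tue: 07:50–14:48 = 6 h 58 min; less 60 min break → 5 h 58 min
Wed: 11:19–20:30 = 9 h 11 min; less 30 min break → 8 h 41 min
Thu: 07:09–14:09 = 7 h 0 min
Fri: 08:05–18:16 = 10 h 11 min; less 20 min break → 9 h 51 min
Sat: 07:10–11:59 = 4 h 49 min; less 30 min break → 4 h 19 min
Sun: 11:12–16:44 = 5 h 32 min; less 15 min break → 5 h 17 min
Total: 5 h 58 min + 8 h 41 min + 7 h 0 min + 9 h 51 min + 4 h 19 min + 5 h 17 min = 41 h 6 min.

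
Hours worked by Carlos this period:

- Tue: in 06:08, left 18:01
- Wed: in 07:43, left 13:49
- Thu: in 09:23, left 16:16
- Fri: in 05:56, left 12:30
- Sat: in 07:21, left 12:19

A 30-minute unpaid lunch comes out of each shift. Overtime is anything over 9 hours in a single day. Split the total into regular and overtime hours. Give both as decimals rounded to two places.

Regular 31.52 hours, overtime 2.38 hours

Tue: 06:08–18:01 = 11 h 53 min; less 30 min break → 11 h 23 min
Wed: 07:43–13:49 = 6 h 6 min; less 30 min break → 5 h 36 min
Thu: 09:23–16:16 = 6 h 53 min; less 30 min break → 6 h 23 min
Fri: 05:56–12:30 = 6 h 34 min; less 30 min break → 6 h 4 min
Sat: 07:21–12:19 = 4 h 58 min; less 30 min break → 4 h 28 min
Tue reg 9 h 0 min / OT 2 h 23 min; Wed reg 5 h 36 min / OT 0 h 0 min; Thu reg 6 h 23 min / OT 0 h 0 min; Fri reg 6 h 4 min / OT 0 h 0 min; Sat reg 4 h 28 min / OT 0 h 0 min.
Totals: regular 31 h 31 min, overtime 2 h 23 min.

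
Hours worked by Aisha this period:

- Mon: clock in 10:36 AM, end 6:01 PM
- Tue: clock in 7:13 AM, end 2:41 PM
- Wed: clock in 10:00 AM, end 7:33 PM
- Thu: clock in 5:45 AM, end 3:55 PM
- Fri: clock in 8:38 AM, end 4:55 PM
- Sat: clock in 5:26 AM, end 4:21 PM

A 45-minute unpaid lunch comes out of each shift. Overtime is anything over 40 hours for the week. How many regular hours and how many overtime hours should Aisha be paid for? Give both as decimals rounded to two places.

Mon: 10:36 AM–6:01 PM = 7 h 25 min; less 45 min break → 6 h 40 min
Tue: 7:13 AM–2:41 PM = 7 h 28 min; less 45 min break → 6 h 43 min
Wed: 10:00 AM–7:33 PM = 9 h 33 min; less 45 min break → 8 h 48 min
Thu: 5:45 AM–3:55 PM = 10 h 10 min; less 45 min break → 9 h 25 min
Fri: 8:38 AM–4:55 PM = 8 h 17 min; less 45 min break → 7 h 32 min
Sat: 5:26 AM–4:21 PM = 10 h 55 min; less 45 min break → 10 h 10 min
Total worked: 49 h 18 min = 49.30 h.
Threshold 40 h → overtime 9 h 18 min, regular 40 h 0 min.

Regular 40.00 hours, overtime 9.30 hours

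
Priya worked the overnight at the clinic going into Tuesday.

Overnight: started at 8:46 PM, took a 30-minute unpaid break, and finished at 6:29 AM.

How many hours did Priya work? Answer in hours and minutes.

9 h 13 min

Overnight: 8:46 PM → midnight = 3 h 14 min; midnight → 6:29 AM = 6 h 29 min; span 9 h 43 min; less 30 min break → 9 h 13 min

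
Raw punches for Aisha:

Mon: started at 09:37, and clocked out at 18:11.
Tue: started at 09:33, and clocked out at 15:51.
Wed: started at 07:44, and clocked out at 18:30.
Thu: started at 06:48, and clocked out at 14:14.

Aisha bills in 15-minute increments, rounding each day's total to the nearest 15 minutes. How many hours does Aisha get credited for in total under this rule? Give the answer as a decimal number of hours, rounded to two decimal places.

Mon: 09:37–18:11 = 8 h 34 min → rounds to 8 h 30 min
Tue: 09:33–15:51 = 6 h 18 min → rounds to 6 h 15 min
Wed: 07:44–18:30 = 10 h 46 min → rounds to 10 h 45 min
Thu: 06:48–14:14 = 7 h 26 min → rounds to 7 h 30 min
Total credited: 33 h 0 min.

33.00 hours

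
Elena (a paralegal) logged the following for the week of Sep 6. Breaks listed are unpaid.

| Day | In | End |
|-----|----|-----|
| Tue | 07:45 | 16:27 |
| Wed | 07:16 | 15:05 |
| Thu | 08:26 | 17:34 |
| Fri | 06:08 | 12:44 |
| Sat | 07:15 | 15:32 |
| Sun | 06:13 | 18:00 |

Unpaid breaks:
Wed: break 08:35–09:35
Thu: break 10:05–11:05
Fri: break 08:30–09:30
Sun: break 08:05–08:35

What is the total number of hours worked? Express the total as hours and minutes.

48 h 49 min

Tue: 07:45–16:27 = 8 h 42 min
Wed: 07:16–15:05 = 7 h 49 min; less 60 min break → 6 h 49 min
Thu: 08:26–17:34 = 9 h 8 min; less 60 min break → 8 h 8 min
Fri: 06:08–12:44 = 6 h 36 min; less 60 min break → 5 h 36 min
Sat: 07:15–15:32 = 8 h 17 min
Sun: 06:13–18:00 = 11 h 47 min; less 30 min break → 11 h 17 min
Total: 8 h 42 min + 6 h 49 min + 8 h 8 min + 5 h 36 min + 8 h 17 min + 11 h 17 min = 48 h 49 min.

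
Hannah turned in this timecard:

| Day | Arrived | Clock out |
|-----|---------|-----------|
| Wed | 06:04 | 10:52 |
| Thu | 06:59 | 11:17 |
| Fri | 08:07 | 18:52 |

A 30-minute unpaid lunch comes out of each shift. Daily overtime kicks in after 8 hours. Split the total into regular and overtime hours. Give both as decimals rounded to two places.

Wed: 06:04–10:52 = 4 h 48 min; less 30 min break → 4 h 18 min
Thu: 06:59–11:17 = 4 h 18 min; less 30 min break → 3 h 48 min
Fri: 08:07–18:52 = 10 h 45 min; less 30 min break → 10 h 15 min
Wed reg 4 h 18 min / OT 0 h 0 min; Thu reg 3 h 48 min / OT 0 h 0 min; Fri reg 8 h 0 min / OT 2 h 15 min.
Totals: regular 16 h 6 min, overtime 2 h 15 min.

Regular 16.10 hours, overtime 2.25 hours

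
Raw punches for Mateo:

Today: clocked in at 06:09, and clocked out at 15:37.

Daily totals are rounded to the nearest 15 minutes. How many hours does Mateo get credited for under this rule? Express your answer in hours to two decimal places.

Today: 06:09–15:37 = 9 h 28 min → rounds to 9 h 30 min

9.50 hours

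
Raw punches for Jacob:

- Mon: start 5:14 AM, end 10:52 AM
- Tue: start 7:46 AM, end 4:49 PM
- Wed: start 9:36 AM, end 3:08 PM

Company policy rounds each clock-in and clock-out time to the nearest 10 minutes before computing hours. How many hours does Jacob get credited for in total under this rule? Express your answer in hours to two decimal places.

20.17 hours

Mon: in 5:14 AM→5:10 AM, out 10:52 AM→10:50 AM; 5 h 40 min
Tue: in 7:46 AM→7:50 AM, out 4:49 PM→4:50 PM; 9 h 0 min
Wed: in 9:36 AM→9:40 AM, out 3:08 PM→3:10 PM; 5 h 30 min
Total credited: 20 h 10 min.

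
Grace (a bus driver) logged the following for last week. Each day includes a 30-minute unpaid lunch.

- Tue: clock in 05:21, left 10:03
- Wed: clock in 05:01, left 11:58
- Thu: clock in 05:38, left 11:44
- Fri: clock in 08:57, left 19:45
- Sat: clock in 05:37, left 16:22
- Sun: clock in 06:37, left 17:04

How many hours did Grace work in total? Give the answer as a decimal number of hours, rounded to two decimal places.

46.75 hours

Tue: 05:21–10:03 = 4 h 42 min; less 30 min break → 4 h 12 min
Wed: 05:01–11:58 = 6 h 57 min; less 30 min break → 6 h 27 min
Thu: 05:38–11:44 = 6 h 6 min; less 30 min break → 5 h 36 min
Fri: 08:57–19:45 = 10 h 48 min; less 30 min break → 10 h 18 min
Sat: 05:37–16:22 = 10 h 45 min; less 30 min break → 10 h 15 min
Sun: 06:37–17:04 = 10 h 27 min; less 30 min break → 9 h 57 min
Total: 4 h 12 min + 6 h 27 min + 5 h 36 min + 10 h 18 min + 10 h 15 min + 9 h 57 min = 46 h 45 min.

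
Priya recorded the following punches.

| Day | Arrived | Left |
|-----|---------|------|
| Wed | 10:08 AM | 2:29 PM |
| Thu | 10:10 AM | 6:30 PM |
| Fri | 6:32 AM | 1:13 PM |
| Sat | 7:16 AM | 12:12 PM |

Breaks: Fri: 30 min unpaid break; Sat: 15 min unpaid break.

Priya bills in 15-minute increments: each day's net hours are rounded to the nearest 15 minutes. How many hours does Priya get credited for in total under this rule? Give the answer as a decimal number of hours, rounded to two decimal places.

Wed: 10:08 AM–2:29 PM = 4 h 21 min → rounds to 4 h 15 min
Thu: 10:10 AM–6:30 PM = 8 h 20 min → rounds to 8 h 15 min
Fri: 6:32 AM–1:13 PM = 6 h 41 min − 30 min = 6 h 11 min → rounds to 6 h 15 min
Sat: 7:16 AM–12:12 PM = 4 h 56 min − 15 min = 4 h 41 min → rounds to 4 h 45 min
Total credited: 23 h 30 min.

23.50 hours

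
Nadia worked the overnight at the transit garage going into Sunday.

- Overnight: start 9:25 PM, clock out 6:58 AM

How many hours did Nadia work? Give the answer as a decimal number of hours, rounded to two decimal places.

9.55 hours

Overnight: 9:25 PM → midnight = 2 h 35 min; midnight → 6:58 AM = 6 h 58 min; span 9 h 33 min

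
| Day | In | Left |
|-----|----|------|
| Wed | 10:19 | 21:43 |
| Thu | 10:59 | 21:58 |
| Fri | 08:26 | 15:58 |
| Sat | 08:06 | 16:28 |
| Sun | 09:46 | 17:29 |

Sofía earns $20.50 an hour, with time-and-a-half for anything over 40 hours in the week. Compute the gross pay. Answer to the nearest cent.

$1004.50

Wed: 10:19–21:43 = 11 h 24 min
Thu: 10:59–21:58 = 10 h 59 min
Fri: 08:26–15:58 = 7 h 32 min
Sat: 08:06–16:28 = 8 h 22 min
Sun: 09:46–17:29 = 7 h 43 min
Total worked: 46 h 0 min = 2760 min.
Regular 40 h 0 min = 2400 min at $20.50/h; overtime 6 h 0 min = 360 min at $30.75/h.
Pay = (2400 × $20.50 + 360 × $30.75) ÷ 60 = $1004.50.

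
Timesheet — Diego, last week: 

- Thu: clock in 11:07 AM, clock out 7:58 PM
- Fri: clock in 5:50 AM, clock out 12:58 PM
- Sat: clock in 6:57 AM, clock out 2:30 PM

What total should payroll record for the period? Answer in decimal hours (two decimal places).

23.53 hours

Thu: 11:07 AM–7:58 PM = 8 h 51 min
Fri: 5:50 AM–12:58 PM = 7 h 8 min
Sat: 6:57 AM–2:30 PM = 7 h 33 min
Total: 8 h 51 min + 7 h 8 min + 7 h 33 min = 23 h 32 min.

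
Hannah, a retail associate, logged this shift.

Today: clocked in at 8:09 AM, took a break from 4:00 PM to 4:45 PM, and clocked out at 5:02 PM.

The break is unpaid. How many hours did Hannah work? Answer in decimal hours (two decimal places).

Today: 8:09 AM–5:02 PM = 8 h 53 min; less 45 min break → 8 h 8 min

8.13 hours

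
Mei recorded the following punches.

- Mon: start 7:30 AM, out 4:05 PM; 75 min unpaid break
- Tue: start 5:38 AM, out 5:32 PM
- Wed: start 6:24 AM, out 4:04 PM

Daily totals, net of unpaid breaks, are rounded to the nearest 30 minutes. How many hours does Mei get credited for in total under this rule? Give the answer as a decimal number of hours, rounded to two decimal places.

29.00 hours

Mon: 7:30 AM–4:05 PM = 8 h 35 min − 75 min = 7 h 20 min → rounds to 7 h 30 min
Tue: 5:38 AM–5:32 PM = 11 h 54 min → rounds to 12 h 0 min
Wed: 6:24 AM–4:04 PM = 9 h 40 min → rounds to 9 h 30 min
Total credited: 29 h 0 min.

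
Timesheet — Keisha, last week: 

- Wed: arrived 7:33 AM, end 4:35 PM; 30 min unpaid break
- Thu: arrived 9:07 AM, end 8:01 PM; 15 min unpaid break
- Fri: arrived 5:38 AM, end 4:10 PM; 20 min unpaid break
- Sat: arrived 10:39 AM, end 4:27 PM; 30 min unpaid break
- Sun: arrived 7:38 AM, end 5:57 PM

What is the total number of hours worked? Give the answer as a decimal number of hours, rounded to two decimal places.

Wed: 7:33 AM–4:35 PM = 9 h 2 min; less 30 min break → 8 h 32 min
Thu: 9:07 AM–8:01 PM = 10 h 54 min; less 15 min break → 10 h 39 min
Fri: 5:38 AM–4:10 PM = 10 h 32 min; less 20 min break → 10 h 12 min
Sat: 10:39 AM–4:27 PM = 5 h 48 min; less 30 min break → 5 h 18 min
Sun: 7:38 AM–5:57 PM = 10 h 19 min
Total: 8 h 32 min + 10 h 39 min + 10 h 12 min + 5 h 18 min + 10 h 19 min = 45 h 0 min.

45.00 hours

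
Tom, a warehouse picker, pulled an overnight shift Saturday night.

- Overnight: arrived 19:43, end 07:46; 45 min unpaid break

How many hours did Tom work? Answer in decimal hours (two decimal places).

11.30 hours

Overnight: 19:43 → midnight = 4 h 17 min; midnight → 07:46 = 7 h 46 min; span 12 h 3 min; less 45 min break → 11 h 18 min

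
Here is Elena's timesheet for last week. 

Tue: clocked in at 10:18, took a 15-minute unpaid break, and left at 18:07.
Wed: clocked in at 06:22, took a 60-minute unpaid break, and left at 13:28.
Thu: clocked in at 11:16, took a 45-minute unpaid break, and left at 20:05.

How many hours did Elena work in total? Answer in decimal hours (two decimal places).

21.73 hours

Tue: 10:18–18:07 = 7 h 49 min; less 15 min break → 7 h 34 min
Wed: 06:22–13:28 = 7 h 6 min; less 60 min break → 6 h 6 min
Thu: 11:16–20:05 = 8 h 49 min; less 45 min break → 8 h 4 min
Total: 7 h 34 min + 6 h 6 min + 8 h 4 min = 21 h 44 min.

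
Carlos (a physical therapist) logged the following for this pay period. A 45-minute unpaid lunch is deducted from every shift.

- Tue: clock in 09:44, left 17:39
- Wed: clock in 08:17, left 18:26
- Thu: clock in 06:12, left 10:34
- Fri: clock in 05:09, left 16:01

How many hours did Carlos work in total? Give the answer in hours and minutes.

30 h 18 min

Tue: 09:44–17:39 = 7 h 55 min; less 45 min break → 7 h 10 min
Wed: 08:17–18:26 = 10 h 9 min; less 45 min break → 9 h 24 min
Thu: 06:12–10:34 = 4 h 22 min; less 45 min break → 3 h 37 min
Fri: 05:09–16:01 = 10 h 52 min; less 45 min break → 10 h 7 min
Total: 7 h 10 min + 9 h 24 min + 3 h 37 min + 10 h 7 min = 30 h 18 min.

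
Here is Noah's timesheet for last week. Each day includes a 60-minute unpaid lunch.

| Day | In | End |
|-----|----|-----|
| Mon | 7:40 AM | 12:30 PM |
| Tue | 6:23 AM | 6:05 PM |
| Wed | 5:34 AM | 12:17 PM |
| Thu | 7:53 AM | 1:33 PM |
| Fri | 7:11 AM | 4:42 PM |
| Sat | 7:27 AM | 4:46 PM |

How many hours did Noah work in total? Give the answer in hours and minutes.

Mon: 7:40 AM–12:30 PM = 4 h 50 min; less 60 min break → 3 h 50 min
Tue: 6:23 AM–6:05 PM = 11 h 42 min; less 60 min break → 10 h 42 min
Wed: 5:34 AM–12:17 PM = 6 h 43 min; less 60 min break → 5 h 43 min
Thu: 7:53 AM–1:33 PM = 5 h 40 min; less 60 min break → 4 h 40 min
Fri: 7:11 AM–4:42 PM = 9 h 31 min; less 60 min break → 8 h 31 min
Sat: 7:27 AM–4:46 PM = 9 h 19 min; less 60 min break → 8 h 19 min
Total: 3 h 50 min + 10 h 42 min + 5 h 43 min + 4 h 40 min + 8 h 31 min + 8 h 19 min = 41 h 45 min.

41 h 45 min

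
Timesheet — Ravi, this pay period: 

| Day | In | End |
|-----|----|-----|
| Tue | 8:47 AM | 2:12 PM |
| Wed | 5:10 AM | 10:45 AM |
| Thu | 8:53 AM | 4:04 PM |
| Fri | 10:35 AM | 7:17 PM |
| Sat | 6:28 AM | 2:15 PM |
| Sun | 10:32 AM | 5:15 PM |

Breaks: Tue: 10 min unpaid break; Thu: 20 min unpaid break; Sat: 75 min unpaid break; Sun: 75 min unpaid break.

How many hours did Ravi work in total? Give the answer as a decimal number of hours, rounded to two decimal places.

Tue: 8:47 AM–2:12 PM = 5 h 25 min; less 10 min break → 5 h 15 min
Wed: 5:10 AM–10:45 AM = 5 h 35 min
Thu: 8:53 AM–4:04 PM = 7 h 11 min; less 20 min break → 6 h 51 min
Fri: 10:35 AM–7:17 PM = 8 h 42 min
Sat: 6:28 AM–2:15 PM = 7 h 47 min; less 75 min break → 6 h 32 min
Sun: 10:32 AM–5:15 PM = 6 h 43 min; less 75 min break → 5 h 28 min
Total: 5 h 15 min + 5 h 35 min + 6 h 51 min + 8 h 42 min + 6 h 32 min + 5 h 28 min = 38 h 23 min.

38.38 hours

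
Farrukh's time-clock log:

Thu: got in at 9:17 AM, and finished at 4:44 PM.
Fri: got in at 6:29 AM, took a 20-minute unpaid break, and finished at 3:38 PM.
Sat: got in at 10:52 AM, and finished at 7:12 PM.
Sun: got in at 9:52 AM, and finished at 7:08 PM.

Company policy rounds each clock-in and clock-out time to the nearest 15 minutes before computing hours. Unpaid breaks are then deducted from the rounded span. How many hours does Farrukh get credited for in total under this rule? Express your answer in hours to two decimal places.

34.42 hours

Thu: in 9:17 AM→9:15 AM, out 4:44 PM→4:45 PM; 7 h 30 min
Fri: in 6:29 AM→6:30 AM, out 3:38 PM→3:45 PM; 9 h 15 min − 20 min = 8 h 55 min
Sat: in 10:52 AM→10:45 AM, out 7:12 PM→7:15 PM; 8 h 30 min
Sun: in 9:52 AM→9:45 AM, out 7:08 PM→7:15 PM; 9 h 30 min
Total credited: 34 h 25 min.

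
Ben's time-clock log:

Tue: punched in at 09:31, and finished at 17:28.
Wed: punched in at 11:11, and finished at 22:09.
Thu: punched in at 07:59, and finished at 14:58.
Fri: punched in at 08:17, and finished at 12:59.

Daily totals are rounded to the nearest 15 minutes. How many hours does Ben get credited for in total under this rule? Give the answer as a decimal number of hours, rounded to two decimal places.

30.75 hours

Tue: 09:31–17:28 = 7 h 57 min → rounds to 8 h 0 min
Wed: 11:11–22:09 = 10 h 58 min → rounds to 11 h 0 min
Thu: 07:59–14:58 = 6 h 59 min → rounds to 7 h 0 min
Fri: 08:17–12:59 = 4 h 42 min → rounds to 4 h 45 min
Total credited: 30 h 45 min.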